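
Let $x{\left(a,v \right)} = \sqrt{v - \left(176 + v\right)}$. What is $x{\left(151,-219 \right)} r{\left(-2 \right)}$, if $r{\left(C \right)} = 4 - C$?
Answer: $24 i \sqrt{11} \approx 79.599 i$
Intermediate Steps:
$x{\left(a,v \right)} = 4 i \sqrt{11}$ ($x{\left(a,v \right)} = \sqrt{-176} = 4 i \sqrt{11}$)
$x{\left(151,-219 \right)} r{\left(-2 \right)} = 4 i \sqrt{11} \left(4 - -2\right) = 4 i \sqrt{11} \left(4 + 2\right) = 4 i \sqrt{11} \cdot 6 = 24 i \sqrt{11}$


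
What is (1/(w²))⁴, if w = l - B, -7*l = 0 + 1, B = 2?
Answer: 5764801/2562890625 ≈ 0.0022493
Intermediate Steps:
l = -⅐ (l = -(0 + 1)/7 = -⅐*1 = -⅐ ≈ -0.14286)
w = -15/7 (w = -⅐ - 1*2 = -⅐ - 2 = -15/7 ≈ -2.1429)
(1/(w²))⁴ = (1/((-15/7)²))⁴ = (1/(225/49))⁴ = (49/225)⁴ = 5764801/2562890625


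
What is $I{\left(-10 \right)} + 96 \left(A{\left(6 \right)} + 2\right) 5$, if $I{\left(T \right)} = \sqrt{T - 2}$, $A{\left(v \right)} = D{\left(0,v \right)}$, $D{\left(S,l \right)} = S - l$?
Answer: $-1920 + 2 i \sqrt{3} \approx -1920.0 + 3.4641 i$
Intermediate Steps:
$A{\left(v \right)} = - v$ ($A{\left(v \right)} = 0 - v = - v$)
$I{\left(T \right)} = \sqrt{-2 + T}$
$I{\left(-10 \right)} + 96 \left(A{\left(6 \right)} + 2\right) 5 = \sqrt{-2 - 10} + 96 \left(\left(-1\right) 6 + 2\right) 5 = \sqrt{-12} + 96 \left(-6 + 2\right) 5 = 2 i \sqrt{3} + 96 \left(\left(-4\right) 5\right) = 2 i \sqrt{3} + 96 \left(-20\right) = 2 i \sqrt{3} - 1920 = -1920 + 2 i \sqrt{3}$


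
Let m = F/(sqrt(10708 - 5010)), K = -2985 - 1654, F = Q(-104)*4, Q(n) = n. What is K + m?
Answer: -4639 - 208*sqrt(5698)/2849 ≈ -4644.5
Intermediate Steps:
F = -416 (F = -104*4 = -416)
K = -4639
m = -208*sqrt(5698)/2849 (m = -416/sqrt(10708 - 5010) = -416*sqrt(5698)/5698 = -208*sqrt(5698)/2849 ≈ -5.5110)
K + m = -4639 - 208*sqrt(5698)/2849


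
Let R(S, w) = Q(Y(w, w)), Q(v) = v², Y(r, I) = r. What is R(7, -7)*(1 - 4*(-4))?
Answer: 833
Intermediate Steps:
R(S, w) = w²
R(7, -7)*(1 - 4*(-4)) = (-7)²*(1 - 4*(-4)) = 49*(1 + 16) = 49*17 = 833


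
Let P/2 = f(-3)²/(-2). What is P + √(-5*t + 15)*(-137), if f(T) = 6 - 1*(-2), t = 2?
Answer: -64 - 137*√5 ≈ -370.34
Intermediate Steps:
f(T) = 8 (f(T) = 6 + 2 = 8)
P = -64 (P = 2*(8²/(-2)) = 2*(64*(-½)) = 2*(-32) = -64)
P + √(-5*t + 15)*(-137) = -64 + √(-5*2 + 15)*(-137) = -64 + √(-10 + 15)*(-137) = -64 + √5*(-137) = -64 - 137*√5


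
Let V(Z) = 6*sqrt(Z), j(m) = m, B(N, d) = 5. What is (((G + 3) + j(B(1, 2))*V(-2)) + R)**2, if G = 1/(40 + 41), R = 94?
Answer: 49938364/6561 + 157160*I*sqrt(2)/27 ≈ 7611.4 + 8231.8*I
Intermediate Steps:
G = 1/81 ≈ 0.012346
(((G + 3) + j(B(1, 2))*V(-2)) + R)**2 = (((1/81 + 3) + 5*(6*sqrt(-2))) + 94)**2 = ((244/81 + 5*(6*(I*sqrt(2)))) + 94)**2 = ((244/81 + 5*(6*I*sqrt(2))) + 94)**2 = ((244/81 + 30*I*sqrt(2)) + 94)**2 = (7858/81 + 30*I*sqrt(2))**2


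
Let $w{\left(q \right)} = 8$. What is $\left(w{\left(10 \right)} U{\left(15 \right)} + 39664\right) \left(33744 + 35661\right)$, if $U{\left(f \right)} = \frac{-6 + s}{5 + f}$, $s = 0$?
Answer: $2752713348$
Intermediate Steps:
$U{\left(f \right)} = - \frac{6}{5 + f}$ ($U{\left(f \right)} = \frac{-6 + 0}{5 + f} = - \frac{6}{5 + f}$)
$\left(w{\left(10 \right)} U{\left(15 \right)} + 39664\right) \left(33744 + 35661\right) = \left(8 \left(- \frac{6}{5 + 15}\right) + 39664\right) \left(33744 + 35661\right) = \left(8 \left(- \frac{6}{20}\right) + 39664\right) 69405 = \left(8 \left(\left(-6\right) \frac{1}{20}\right) + 39664\right) 69405 = \left(8 \left(- \frac{3}{10}\right) + 39664\right) 69405 = \left(- \frac{12}{5} + 39664\right) 69405 = \frac{198308}{5} \cdot 69405 = 2752713348$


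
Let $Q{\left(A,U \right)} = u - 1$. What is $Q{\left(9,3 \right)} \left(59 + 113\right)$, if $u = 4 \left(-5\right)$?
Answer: $-3612$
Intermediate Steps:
$u = -20$
$Q{\left(A,U \right)} = -21$ ($Q{\left(A,U \right)} = -20 - 1 = -21$)
$Q{\left(9,3 \right)} \left(59 + 113\right) = - 21 \left(59 + 113\right) = \left(-21\right) 172 = -3612$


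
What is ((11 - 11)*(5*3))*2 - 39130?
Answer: -39130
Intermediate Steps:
((11 - 11)*(5*3))*2 - 39130 = (0*15)*2 - 39130 = 0*2 - 39130 = 0 - 39130 = -39130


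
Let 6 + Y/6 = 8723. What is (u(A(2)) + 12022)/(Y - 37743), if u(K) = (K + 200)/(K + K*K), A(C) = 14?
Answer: 1262417/1528695 ≈ 0.82581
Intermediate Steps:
Y = 52302 (Y = -36 + 6*8723 = -36 + 52338 = 52302)
u(K) = (200 + K)/(K + K²)
(u(A(2)) + 12022)/(Y - 37743) = ((200 + 14)/(14*(1 + 14)) + 12022)/(52302 - 37743) = ((1/14)*214/15 + 12022)/14559 = ((1/14)*(1/15)*214 + 12022)*(1/14559) = (107/105 + 12022)*(1/14559) = (1262417/105)*(1/14559) = 1262417/1528695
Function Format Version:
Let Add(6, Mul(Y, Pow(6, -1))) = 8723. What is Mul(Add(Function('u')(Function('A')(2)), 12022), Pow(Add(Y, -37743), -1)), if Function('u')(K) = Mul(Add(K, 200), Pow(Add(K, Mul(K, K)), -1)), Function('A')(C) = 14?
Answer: Rational(1262417, 1528695) ≈ 0.82581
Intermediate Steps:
Y = 52302 (Y = Add(-36, Mul(6, 8723)) = Add(-36, 52338) = 52302)
Function('u')(K) = Mul(Pow(Add(K, Pow(K, 2)), -1), Add(200, K)) (Function('u')(K) = Mul(Add(200, K), Pow(Add(K, Pow(K, 2)), -1)) = Mul(Pow(Add(K, Pow(K, 2)), -1), Add(200, K)))
Mul(Add(Function('u')(Function('A')(2)), 12022), Pow(Add(Y, -37743), -1)) = Mul(Add(Mul(Pow(14, -1), Pow(Add(1, 14), -1), Add(200, 14)), 12022), Pow(Add(52302, -37743), -1)) = Mul(Add(Mul(Rational(1, 14), Pow(15, -1), 214), 12022), Pow(14559, -1)) = Mul(Add(Mul(Rational(1, 14), Rational(1, 15), 214), 12022), Rational(1, 14559)) = Mul(Add(Rational(107, 105), 12022), Rational(1, 14559)) = Mul(Rational(1262417, 105), Rational(1, 14559)) = Rational(1262417, 1528695)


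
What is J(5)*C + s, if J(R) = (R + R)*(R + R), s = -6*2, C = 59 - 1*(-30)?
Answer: 8888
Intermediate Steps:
C = 89 (C = 59 + 30 = 89)
s = -12
J(R) = 4*R² (J(R) = (2*R)*(2*R) = 4*R²)
J(5)*C + s = (4*5²)*89 - 12 = (4*25)*89 - 12 = 100*89 - 12 = 8900 - 12 = 8888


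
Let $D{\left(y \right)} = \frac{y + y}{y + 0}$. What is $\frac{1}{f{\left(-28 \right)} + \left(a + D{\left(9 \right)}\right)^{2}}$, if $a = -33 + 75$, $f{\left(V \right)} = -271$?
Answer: $\frac{1}{1665} \approx 0.0006006$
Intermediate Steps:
$a = 42$
$D{\left(y \right)} = 2$ ($D{\left(y \right)} = \frac{2 y}{y} = 2$)
$\frac{1}{f{\left(-28 \right)} + \left(a + D{\left(9 \right)}\right)^{2}} = \frac{1}{-271 + \left(42 + 2\right)^{2}} = \frac{1}{-271 + 44^{2}} = \frac{1}{-271 + 1936} = \frac{1}{1665}$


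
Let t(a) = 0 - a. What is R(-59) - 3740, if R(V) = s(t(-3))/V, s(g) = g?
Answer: -220663/59 ≈ -3740.1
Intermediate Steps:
t(a) = -a
R(V) = 3/V (R(V) = (-1*(-3))/V = 3/V)
R(-59) - 3740 = 3/(-59) - 3740 = 3*(-1/59) - 3740 = -3/59 - 3740 = -220663/59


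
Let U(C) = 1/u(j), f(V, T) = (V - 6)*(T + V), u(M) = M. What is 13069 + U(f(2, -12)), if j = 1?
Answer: 13070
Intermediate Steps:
f(V, T) = (-6 + V)*(T + V)
U(C) = 1 (U(C) = 1/1 = 1)
13069 + U(f(2, -12)) = 13069 + 1 = 13070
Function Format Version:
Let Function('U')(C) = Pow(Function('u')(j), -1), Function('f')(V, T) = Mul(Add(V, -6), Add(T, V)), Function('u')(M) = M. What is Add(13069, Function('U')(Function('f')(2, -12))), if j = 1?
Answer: 13070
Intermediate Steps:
Function('f')(V, T) = Mul(Add(-6, V), Add(T, V))
Function('U')(C) = 1 (Function('U')(C) = Pow(1, -1) = 1)
Add(13069, Function('U')(Function('f')(2, -12))) = Add(13069, 1) = 13070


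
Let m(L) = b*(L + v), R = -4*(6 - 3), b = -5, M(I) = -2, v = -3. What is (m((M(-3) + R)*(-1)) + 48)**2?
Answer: 49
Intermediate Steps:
R = -12 (R = -4*3 = -12)
m(L) = 15 - 5*L (m(L) = -5*(L - 3) = -5*(-3 + L) = 15 - 5*L)
(m((M(-3) + R)*(-1)) + 48)**2 = ((15 - 5*(-2 - 12)*(-1)) + 48)**2 = ((15 - (-70)*(-1)) + 48)**2 = ((15 - 5*14) + 48)**2 = ((15 - 70) + 48)**2 = (-55 + 48)**2 = (-7)**2 = 49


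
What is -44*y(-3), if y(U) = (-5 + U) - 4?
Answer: 528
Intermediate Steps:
y(U) = -9 + U
-44*y(-3) = -44*(-9 - 3) = -44*(-12) = 528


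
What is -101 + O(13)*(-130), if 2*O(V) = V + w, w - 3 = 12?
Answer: -1921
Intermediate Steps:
w = 15 (w = 3 + 12 = 15)
O(V) = 15/2 + V/2 (O(V) = (V + 15)/2 = (15 + V)/2 = 15/2 + V/2)
-101 + O(13)*(-130) = -101 + (15/2 + (½)*13)*(-130) = -101 + (15/2 + 13/2)*(-130) = -101 + 14*(-130) = -101 - 1820 = -1921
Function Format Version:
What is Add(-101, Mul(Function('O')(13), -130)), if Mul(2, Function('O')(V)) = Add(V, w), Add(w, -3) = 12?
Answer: -1921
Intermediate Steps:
w = 15 (w = Add(3, 12) = 15)
Function('O')(V) = Add(Rational(15, 2), Mul(Rational(1, 2), V)) (Function('O')(V) = Mul(Rational(1, 2), Add(V, 15)) = Mul(Rational(1, 2), Add(15, V)) = Add(Rational(15, 2), Mul(Rational(1, 2), V)))
Add(-101, Mul(Function('O')(13), -130)) = Add(-101, Mul(Add(Rational(15, 2), Mul(Rational(1, 2), 13)), -130)) = Add(-101, Mul(Add(Rational(15, 2), Rational(13, 2)), -130)) = Add(-101, Mul(14, -130)) = Add(-101, -1820) = -1921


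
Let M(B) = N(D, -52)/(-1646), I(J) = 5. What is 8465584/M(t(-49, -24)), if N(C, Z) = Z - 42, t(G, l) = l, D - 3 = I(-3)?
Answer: 6967175632/47 ≈ 1.4824e+8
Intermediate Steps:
D = 8 (D = 3 + 5 = 8)
N(C, Z) = -42 + Z
M(B) = 47/823 (M(B) = (-42 - 52)/(-1646) = -94*(-1/1646) = 47/823)
8465584/M(t(-49, -24)) = 8465584/(47/823) = 8465584*(823/47) = 6967175632/47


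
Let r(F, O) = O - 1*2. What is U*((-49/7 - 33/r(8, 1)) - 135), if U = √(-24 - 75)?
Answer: -327*I*√11 ≈ -1084.5*I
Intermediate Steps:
r(F, O) = -2 + O (r(F, O) = O - 2 = -2 + O)
U = 3*I*√11 (U = √(-99) = 3*I*√11 ≈ 9.9499*I)
U*((-49/7 - 33/r(8, 1)) - 135) = (3*I*√11)*((-49/7 - 33/(-2 + 1)) - 135) = (3*I*√11)*((-49*⅐ - 33/(-1)) - 135) = (3*I*√11)*((-7 - 33*(-1)) - 135) = (3*I*√11)*((-7 + 33) - 135) = (3*I*√11)*(26 - 135) = (3*I*√11)*(-109) = -327*I*√11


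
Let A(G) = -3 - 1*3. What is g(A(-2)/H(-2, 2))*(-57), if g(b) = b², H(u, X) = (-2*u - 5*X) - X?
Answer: -513/16 ≈ -32.063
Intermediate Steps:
A(G) = -6 (A(G) = -3 - 3 = -6)
H(u, X) = -6*X - 2*u (H(u, X) = (-5*X - 2*u) - X = -6*X - 2*u)
g(A(-2)/H(-2, 2))*(-57) = (-6/(-6*2 - 2*(-2)))²*(-57) = (-6/(-12 + 4))²*(-57) = (-6/(-8))²*(-57) = (-6*(-⅛))²*(-57) = (¾)²*(-57) = (9/16)*(-57) = -513/16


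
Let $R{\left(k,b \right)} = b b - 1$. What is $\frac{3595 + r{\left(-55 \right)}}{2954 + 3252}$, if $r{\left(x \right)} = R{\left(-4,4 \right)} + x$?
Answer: $\frac{3555}{6206} \approx 0.57283$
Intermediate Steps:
$R{\left(k,b \right)} = -1 + b^{2}$ ($R{\left(k,b \right)} = b^{2} - 1 = -1 + b^{2}$)
$r{\left(x \right)} = 15 + x$ ($r{\left(x \right)} = \left(-1 + 4^{2}\right) + x = \left(-1 + 16\right) + x = 15 + x$)
$\frac{3595 + r{\left(-55 \right)}}{2954 + 3252} = \frac{3595 + \left(15 - 55\right)}{2954 + 3252} = \frac{3595 - 40}{6206} = 3555 \cdot \frac{1}{6206} = \frac{3555}{6206}$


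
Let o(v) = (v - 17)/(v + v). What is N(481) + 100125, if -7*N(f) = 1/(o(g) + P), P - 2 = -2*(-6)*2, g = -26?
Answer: 977720573/9765 ≈ 1.0013e+5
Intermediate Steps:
P = 26 (P = 2 - 2*(-6)*2 = 2 + 12*2 = 2 + 24 = 26)
o(v) = (-17 + v)/(2*v) (o(v) = (-17 + v)/((2*v)) = (-17 + v)*(1/(2*v)) = (-17 + v)/(2*v))
N(f) = -52/9765 (N(f) = -1/(7*((1/2)*(-17 - 26)/(-26) + 26)) = -1/(7*((1/2)*(-1/26)*(-43) + 26)) = -1/(7*(43/52 + 26)) = -1/(7*1395/52) = -1/7*52/1395 = -52/9765)
N(481) + 100125 = -52/9765 + 100125 = 977720573/9765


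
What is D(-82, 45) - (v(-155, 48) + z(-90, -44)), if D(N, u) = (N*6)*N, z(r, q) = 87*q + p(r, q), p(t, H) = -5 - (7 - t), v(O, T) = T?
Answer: 44226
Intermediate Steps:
p(t, H) = -12 + t (p(t, H) = -5 + (-7 + t) = -12 + t)
z(r, q) = -12 + r + 87*q (z(r, q) = 87*q + (-12 + r) = -12 + r + 87*q)
D(N, u) = 6*N² (D(N, u) = (6*N)*N = 6*N²)
D(-82, 45) - (v(-155, 48) + z(-90, -44)) = 6*(-82)² - (48 + (-12 - 90 + 87*(-44))) = 6*6724 - (48 + (-12 - 90 - 3828)) = 40344 - (48 - 3930) = 40344 - 1*(-3882) = 40344 + 3882 = 44226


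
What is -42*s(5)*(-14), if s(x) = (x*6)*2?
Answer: 35280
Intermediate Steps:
s(x) = 12*x (s(x) = (6*x)*2 = 12*x)
-42*s(5)*(-14) = -504*5*(-14) = -42*60*(-14) = -2520*(-14) = 35280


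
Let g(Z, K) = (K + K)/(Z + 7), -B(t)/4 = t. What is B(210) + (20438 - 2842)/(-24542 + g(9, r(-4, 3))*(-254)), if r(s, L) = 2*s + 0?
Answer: -5104879/6072 ≈ -840.72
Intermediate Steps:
B(t) = -4*t
r(s, L) = 2*s
g(Z, K) = 2*K/(7 + Z) (g(Z, K) = (2*K)/(7 + Z) = 2*K/(7 + Z))
B(210) + (20438 - 2842)/(-24542 + g(9, r(-4, 3))*(-254)) = -4*210 + (20438 - 2842)/(-24542 + (2*(2*(-4))/(7 + 9))*(-254)) = -840 + 17596/(-24542 + (2*(-8)/16)*(-254)) = -840 + 17596/(-24542 + (2*(-8)*(1/16))*(-254)) = -840 + 17596/(-24542 - 1*(-254)) = -840 + 17596/(-24542 + 254) = -840 + 17596/(-24288) = -840 + 17596*(-1/24288) = -840 - 4399/6072 = -5104879/6072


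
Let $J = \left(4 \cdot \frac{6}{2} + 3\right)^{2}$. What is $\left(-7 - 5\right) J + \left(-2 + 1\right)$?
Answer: $-2701$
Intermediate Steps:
$J = 225$ ($J = \left(4 \cdot 6 \cdot \frac{1}{2} + 3\right)^{2} = \left(4 \cdot 3 + 3\right)^{2} = \left(12 + 3\right)^{2} = 15^{2} = 225$)
$\left(-7 - 5\right) J + \left(-2 + 1\right) = \left(-7 - 5\right) 225 + \left(-2 + 1\right) = \left(-7 - 5\right) 225 - 1 = \left(-12\right) 225 - 1 = -2700 - 1 = -2701$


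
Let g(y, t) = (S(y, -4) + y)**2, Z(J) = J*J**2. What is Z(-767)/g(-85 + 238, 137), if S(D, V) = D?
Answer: -451217663/93636 ≈ -4818.8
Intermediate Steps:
Z(J) = J**3
g(y, t) = 4*y**2 (g(y, t) = (y + y)**2 = (2*y)**2 = 4*y**2)
Z(-767)/g(-85 + 238, 137) = (-767)**3/((4*(-85 + 238)**2)) = -451217663/(4*153**2) = -451217663/(4*23409) = -451217663/93636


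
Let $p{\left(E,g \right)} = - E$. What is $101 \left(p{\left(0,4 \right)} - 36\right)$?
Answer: $-3636$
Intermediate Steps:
$101 \left(p{\left(0,4 \right)} - 36\right) = 101 \left(\left(-1\right) 0 - 36\right) = 101 \left(0 - 36\right) = 101 \left(-36\right) = -3636$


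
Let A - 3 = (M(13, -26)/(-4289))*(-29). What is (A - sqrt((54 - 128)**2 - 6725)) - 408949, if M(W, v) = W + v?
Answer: -1753969771/4289 - I*sqrt(1249) ≈ -4.0895e+5 - 35.341*I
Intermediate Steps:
A = 12490/4289 (A = 3 + ((13 - 26)/(-4289))*(-29) = 3 - 13*(-1/4289)*(-29) = 3 + (13/4289)*(-29) = 3 - 377/4289 = 12490/4289 ≈ 2.9121)
(A - sqrt((54 - 128)**2 - 6725)) - 408949 = (12490/4289 - sqrt((54 - 128)**2 - 6725)) - 408949 = (12490/4289 - sqrt((-74)**2 - 6725)) - 408949 = (12490/4289 - sqrt(5476 - 6725)) - 408949 = (12490/4289 - sqrt(-1249)) - 408949 = (12490/4289 - I*sqrt(1249)) - 408949 = -1753969771/4289 - I*sqrt(1249)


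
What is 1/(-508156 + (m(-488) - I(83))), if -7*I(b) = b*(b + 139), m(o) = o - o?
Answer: -7/3538666 ≈ -1.9781e-6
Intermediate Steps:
m(o) = 0
I(b) = -b*(139 + b)/7 (I(b) = -b*(b + 139)/7 = -b*(139 + b)/7)
1/(-508156 + (m(-488) - I(83))) = 1/(-508156 + (0 - (-1)*83*(139 + 83)/7)) = 1/(-508156 + (0 - (-1)*83*222/7)) = 1/(-508156 + (0 - 1*(-18426/7))) = 1/(-508156 + (0 + 18426/7)) = 1/(-508156 + 18426/7) = 1/(-3538666/7) = -7/3538666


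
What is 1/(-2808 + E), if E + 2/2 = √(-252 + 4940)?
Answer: -2809/7885793 - 4*√293/7885793 ≈ -0.00036489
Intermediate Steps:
E = -1 + 4*√293 (E = -1 + √(-252 + 4940) = -1 + √4688 = -1 + 4*√293 ≈ 67.469)
1/(-2808 + E) = 1/(-2808 + (-1 + 4*√293)) = 1/(-2809 + 4*√293)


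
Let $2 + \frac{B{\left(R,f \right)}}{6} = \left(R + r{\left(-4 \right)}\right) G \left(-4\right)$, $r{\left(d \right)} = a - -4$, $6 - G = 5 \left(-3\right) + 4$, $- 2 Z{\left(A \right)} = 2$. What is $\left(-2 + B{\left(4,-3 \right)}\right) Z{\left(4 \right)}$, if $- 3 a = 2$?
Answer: $3006$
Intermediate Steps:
$a = - \frac{2}{3}$ ($a = \left(- \frac{1}{3}\right) 2 = - \frac{2}{3} \approx -0.66667$)
$Z{\left(A \right)} = -1$ ($Z{\left(A \right)} = \left(- \frac{1}{2}\right) 2 = -1$)
$G = 17$ ($G = 6 - \left(5 \left(-3\right) + 4\right) = 6 - \left(-15 + 4\right) = 6 - -11 = 6 + 11 = 17$)
$r{\left(d \right)} = \frac{10}{3}$ ($r{\left(d \right)} = - \frac{2}{3} - -4 = - \frac{2}{3} + 4 = \frac{10}{3}$)
$B{\left(R,f \right)} = -1372 - 408 R$ ($B{\left(R,f \right)} = -12 + 6 \left(R + \frac{10}{3}\right) 17 \left(-4\right) = -12 + 6 \left(\frac{10}{3} + R\right) 17 \left(-4\right) = -12 + 6 \left(\frac{170}{3} + 17 R\right) \left(-4\right) = -12 + 6 \left(- \frac{680}{3} - 68 R\right) = -12 - \left(1360 + 408 R\right) = -1372 - 408 R$)
$\left(-2 + B{\left(4,-3 \right)}\right) Z{\left(4 \right)} = \left(-2 - 3004\right) \left(-1\right) = \left(-3006\right) \left(-1\right) = 3006$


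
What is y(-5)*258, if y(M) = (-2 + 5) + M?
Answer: -516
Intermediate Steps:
y(M) = 3 + M
y(-5)*258 = (3 - 5)*258 = -2*258 = -516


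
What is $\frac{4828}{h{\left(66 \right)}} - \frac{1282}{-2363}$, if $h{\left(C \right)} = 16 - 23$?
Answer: $- \frac{11399590}{16541} \approx -689.17$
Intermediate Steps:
$h{\left(C \right)} = -7$
$\frac{4828}{h{\left(66 \right)}} - \frac{1282}{-2363} = \frac{4828}{-7} - \frac{1282}{-2363} = 4828 \left(- \frac{1}{7}\right) - - \frac{1282}{2363} = - \frac{4828}{7} + \frac{1282}{2363} = - \frac{11399590}{16541}$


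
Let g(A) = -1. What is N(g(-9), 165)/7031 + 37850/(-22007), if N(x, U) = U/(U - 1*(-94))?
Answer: -68922316495/40075385203 ≈ -1.7198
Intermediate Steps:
N(x, U) = U/(94 + U) (N(x, U) = U/(U + 94) = U/(94 + U))
N(g(-9), 165)/7031 + 37850/(-22007) = (165/(94 + 165))/7031 + 37850/(-22007) = (165/259)*(1/7031) + 37850*(-1/22007) = (165*(1/259))*(1/7031) - 37850/22007 = (165/259)*(1/7031) - 37850/22007 = 165/1821029 - 37850/22007 = -68922316495/40075385203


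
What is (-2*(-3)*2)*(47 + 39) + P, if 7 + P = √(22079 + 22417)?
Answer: 1025 + 12*√309 ≈ 1235.9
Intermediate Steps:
P = -7 + 12*√309 (P = -7 + √(22079 + 22417) = -7 + √44496 = -7 + 12*√309 ≈ 203.94)
(-2*(-3)*2)*(47 + 39) + P = (-2*(-3)*2)*(47 + 39) + (-7 + 12*√309) = (6*2)*86 + (-7 + 12*√309) = 12*86 + (-7 + 12*√309) = 1032 + (-7 + 12*√309) = 1025 + 12*√309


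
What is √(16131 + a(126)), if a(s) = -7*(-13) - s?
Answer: 4*√1006 ≈ 126.87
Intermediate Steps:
a(s) = 91 - s
√(16131 + a(126)) = √(16131 + (91 - 1*126)) = √(16131 + (91 - 126)) = √(16131 - 35) = √16096 = 4*√1006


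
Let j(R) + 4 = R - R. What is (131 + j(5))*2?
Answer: 254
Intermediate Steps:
j(R) = -4 (j(R) = -4 + (R - R) = -4 + 0 = -4)
(131 + j(5))*2 = (131 - 4)*2 = 127*2 = 254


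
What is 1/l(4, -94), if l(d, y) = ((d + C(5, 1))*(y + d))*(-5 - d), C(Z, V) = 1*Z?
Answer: 1/7290 ≈ 0.00013717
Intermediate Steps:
C(Z, V) = Z
l(d, y) = (-5 - d)*(5 + d)*(d + y) (l(d, y) = ((d + 5)*(y + d))*(-5 - d) = ((5 + d)*(d + y))*(-5 - d) = (-5 - d)*(5 + d)*(d + y))
1/l(4, -94) = 1/(-1*4**3 - 25*4 - 25*(-94) - 10*4**2 - 1*(-94)*4**2 - 10*4*(-94)) = 1/(-1*64 - 100 + 2350 - 10*16 - 1*(-94)*16 + 3760) = 1/(-64 - 100 + 2350 - 160 + 1504 + 3760) = 1/7290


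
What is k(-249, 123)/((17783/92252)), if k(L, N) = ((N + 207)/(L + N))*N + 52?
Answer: -174448532/124481 ≈ -1401.4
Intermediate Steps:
k(L, N) = 52 + N*(207 + N)/(L + N) (k(L, N) = ((207 + N)/(L + N))*N + 52 = N*(207 + N)/(L + N) + 52 = 52 + N*(207 + N)/(L + N))
k(-249, 123)/((17783/92252)) = ((123² + 52*(-249) + 259*123)/(-249 + 123))/((17783/92252)) = ((15129 - 12948 + 31857)/(-126))/((17783*(1/92252))) = (-1/126*34038)/(17783/92252) = -1891/7*92252/17783 = -174448532/124481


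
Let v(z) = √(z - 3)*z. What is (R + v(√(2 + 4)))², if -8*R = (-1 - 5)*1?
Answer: (3 + 4*I*√6*√(3 - √6))²/16 ≈ -2.7406 + 2.7262*I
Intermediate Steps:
R = ¾ (R = -(-1 - 5)/8 = -(-3)/4 = -⅛*(-6) = ¾ ≈ 0.75000)
v(z) = z*√(-3 + z) (v(z) = √(-3 + z)*z = z*√(-3 + z))
(R + v(√(2 + 4)))² = (¾ + √(2 + 4)*√(-3 + √(2 + 4)))² = (¾ + √6*√(-3 + √6))²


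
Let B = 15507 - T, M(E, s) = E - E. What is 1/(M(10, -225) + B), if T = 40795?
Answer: -1/25288 ≈ -3.9544e-5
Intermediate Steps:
M(E, s) = 0
B = -25288 (B = 15507 - 1*40795 = 15507 - 40795 = -25288)
1/(M(10, -225) + B) = 1/(0 - 25288) = 1/(-25288) = -1/25288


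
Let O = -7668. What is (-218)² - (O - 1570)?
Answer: 56762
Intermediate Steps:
(-218)² - (O - 1570) = (-218)² - (-7668 - 1570) = 47524 - 1*(-9238) = 47524 + 9238 = 56762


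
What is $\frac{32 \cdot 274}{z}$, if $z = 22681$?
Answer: $\frac{8768}{22681} \approx 0.38658$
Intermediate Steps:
$\frac{32 \cdot 274}{z} = \frac{32 \cdot 274}{22681} = 8768 \cdot \frac{1}{22681} = \frac{8768}{22681}$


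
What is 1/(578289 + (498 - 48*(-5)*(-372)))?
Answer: 1/489507 ≈ 2.0429e-6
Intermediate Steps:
1/(578289 + (498 - 48*(-5)*(-372))) = 1/(578289 + (498 + 240*(-372))) = 1/(578289 + (498 - 89280)) = 1/(578289 - 88782) = 1/489507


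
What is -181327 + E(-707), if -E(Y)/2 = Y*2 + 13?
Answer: -178525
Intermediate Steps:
E(Y) = -26 - 4*Y (E(Y) = -2*(Y*2 + 13) = -2*(2*Y + 13) = -2*(13 + 2*Y) = -26 - 4*Y)
-181327 + E(-707) = -181327 + (-26 - 4*(-707)) = -181327 + (-26 + 2828) = -181327 + 2802 = -178525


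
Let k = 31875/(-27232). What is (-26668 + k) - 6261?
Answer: -896754403/27232 ≈ -32930.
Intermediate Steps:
k = -31875/27232 (k = 31875*(-1/27232) = -31875/27232 ≈ -1.1705)
(-26668 + k) - 6261 = (-26668 - 31875/27232) - 6261 = -726254851/27232 - 6261 = -896754403/27232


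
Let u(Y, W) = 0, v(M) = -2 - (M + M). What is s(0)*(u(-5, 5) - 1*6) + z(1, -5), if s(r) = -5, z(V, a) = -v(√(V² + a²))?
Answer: 32 + 2*√26 ≈ 42.198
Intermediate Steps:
v(M) = -2 - 2*M
z(V, a) = 2 + 2*√(V² + a²) (z(V, a) = -(-2 - 2*√(V² + a²)) = 2 + 2*√(V² + a²))
s(0)*(u(-5, 5) - 1*6) + z(1, -5) = -5*(0 - 1*6) + (2 + 2*√(1² + (-5)²)) = -5*(0 - 6) + (2 + 2*√(1 + 25)) = -5*(-6) + (2 + 2*√26) = 30 + (2 + 2*√26) = 32 + 2*√26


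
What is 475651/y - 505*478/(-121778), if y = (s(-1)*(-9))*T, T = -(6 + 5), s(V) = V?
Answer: -2631814994/548001 ≈ -4802.6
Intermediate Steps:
T = -11 (T = -1*11 = -11)
y = -99 (y = -1*(-9)*(-11) = 9*(-11) = -99)
475651/y - 505*478/(-121778) = 475651/(-99) - 505*478/(-121778) = 475651*(-1/99) - 241390*(-1/121778) = -43241/9 + 120695/60889 = -2631814994/548001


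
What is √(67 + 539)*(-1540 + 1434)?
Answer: -106*√606 ≈ -2609.4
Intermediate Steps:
√(67 + 539)*(-1540 + 1434) = √606*(-106) = -106*√606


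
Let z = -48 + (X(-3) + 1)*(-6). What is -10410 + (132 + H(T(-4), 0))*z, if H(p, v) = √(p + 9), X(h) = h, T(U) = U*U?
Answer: -15342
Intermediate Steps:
T(U) = U²
H(p, v) = √(9 + p)
z = -36 (z = -48 + (-3 + 1)*(-6) = -48 - 2*(-6) = -48 + 12 = -36)
-10410 + (132 + H(T(-4), 0))*z = -10410 + (132 + √(9 + (-4)²))*(-36) = -10410 + (132 + √(9 + 16))*(-36) = -10410 + (132 + √25)*(-36) = -10410 + (132 + 5)*(-36) = -10410 + 137*(-36) = -10410 - 4932 = -15342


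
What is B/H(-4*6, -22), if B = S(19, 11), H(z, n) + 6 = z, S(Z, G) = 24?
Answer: -⅘ ≈ -0.80000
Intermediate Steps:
H(z, n) = -6 + z
B = 24
B/H(-4*6, -22) = 24/(-6 - 4*6) = 24/(-6 - 24) = 24/(-30) = 24*(-1/30) = -⅘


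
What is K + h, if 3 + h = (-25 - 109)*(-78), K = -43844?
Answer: -33395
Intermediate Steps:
h = 10449 (h = -3 + (-25 - 109)*(-78) = -3 - 134*(-78) = -3 + 10452 = 10449)
K + h = -43844 + 10449 = -33395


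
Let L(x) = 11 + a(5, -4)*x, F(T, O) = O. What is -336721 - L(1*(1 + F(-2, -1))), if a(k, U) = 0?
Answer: -336732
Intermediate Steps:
L(x) = 11 (L(x) = 11 + 0*x = 11 + 0 = 11)
-336721 - L(1*(1 + F(-2, -1))) = -336721 - 1*11 = -336721 - 11 = -336732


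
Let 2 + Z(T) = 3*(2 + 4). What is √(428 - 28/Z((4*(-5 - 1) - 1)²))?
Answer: √1705/2 ≈ 20.646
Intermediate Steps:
Z(T) = 16 (Z(T) = -2 + 3*(2 + 4) = -2 + 3*6 = -2 + 18 = 16)
√(428 - 28/Z((4*(-5 - 1) - 1)²)) = √(428 - 28/16) = √(428 - 28*1/16) = √(428 - 7/4) = √(1705/4) = √1705/2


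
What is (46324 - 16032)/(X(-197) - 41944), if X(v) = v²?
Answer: -30292/3135 ≈ -9.6625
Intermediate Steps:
(46324 - 16032)/(X(-197) - 41944) = (46324 - 16032)/((-197)² - 41944) = 30292/(38809 - 41944) = 30292/(-3135) = 30292*(-1/3135) = -30292/3135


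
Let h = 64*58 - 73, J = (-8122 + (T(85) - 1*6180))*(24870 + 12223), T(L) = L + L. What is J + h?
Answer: -524194637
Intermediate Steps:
T(L) = 2*L
J = -524198276 (J = (-8122 + (2*85 - 1*6180))*(24870 + 12223) = (-8122 + (170 - 6180))*37093 = (-8122 - 6010)*37093 = -14132*37093 = -524198276)
h = 3639 (h = 3712 - 73 = 3639)
J + h = -524198276 + 3639 = -524194637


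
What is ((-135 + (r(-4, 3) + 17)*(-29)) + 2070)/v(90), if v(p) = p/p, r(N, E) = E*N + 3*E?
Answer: 1529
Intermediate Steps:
r(N, E) = 3*E + E*N
v(p) = 1
((-135 + (r(-4, 3) + 17)*(-29)) + 2070)/v(90) = ((-135 + (3*(3 - 4) + 17)*(-29)) + 2070)/1 = ((-135 + (3*(-1) + 17)*(-29)) + 2070)*1 = ((-135 + (-3 + 17)*(-29)) + 2070)*1 = ((-135 + 14*(-29)) + 2070)*1 = ((-135 - 406) + 2070)*1 = (-541 + 2070)*1 = 1529*1 = 1529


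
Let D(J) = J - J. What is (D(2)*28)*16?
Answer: 0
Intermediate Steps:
D(J) = 0
(D(2)*28)*16 = (0*28)*16 = 0*16 = 0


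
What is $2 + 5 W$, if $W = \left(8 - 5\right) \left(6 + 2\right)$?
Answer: $122$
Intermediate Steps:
$W = 24$ ($W = 3 \cdot 8 = 24$)
$2 + 5 W = 2 + 5 \cdot 24 = 2 + 120 = 122$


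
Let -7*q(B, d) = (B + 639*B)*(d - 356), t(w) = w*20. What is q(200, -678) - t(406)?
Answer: 132295160/7 ≈ 1.8899e+7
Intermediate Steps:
t(w) = 20*w
q(B, d) = -640*B*(-356 + d)/7 (q(B, d) = -(B + 639*B)*(d - 356)/7 = -640*B*(-356 + d)/7)
q(200, -678) - t(406) = (640/7)*200*(356 - 1*(-678)) - 20*406 = (640/7)*200*(356 + 678) - 1*8120 = (640/7)*200*1034 - 8120 = 132352000/7 - 8120 = 132295160/7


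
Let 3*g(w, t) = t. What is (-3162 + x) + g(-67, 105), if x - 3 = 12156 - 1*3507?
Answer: 5525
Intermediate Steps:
g(w, t) = t/3
x = 8652 (x = 3 + (12156 - 1*3507) = 3 + (12156 - 3507) = 3 + 8649 = 8652)
(-3162 + x) + g(-67, 105) = (-3162 + 8652) + (⅓)*105 = 5490 + 35 = 5525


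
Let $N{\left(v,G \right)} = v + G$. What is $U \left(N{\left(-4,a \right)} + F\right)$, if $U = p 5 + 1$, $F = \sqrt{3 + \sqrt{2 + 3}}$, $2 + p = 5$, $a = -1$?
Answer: $-80 + 16 \sqrt{3 + \sqrt{5}} \approx -43.388$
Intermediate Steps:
$p = 3$ ($p = -2 + 5 = 3$)
$N{\left(v,G \right)} = G + v$
$F = \sqrt{3 + \sqrt{5}} \approx 2.2882$
$U = 16$ ($U = 3 \cdot 5 + 1 = 15 + 1 = 16$)
$U \left(N{\left(-4,a \right)} + F\right) = 16 \left(\left(-1 - 4\right) + \sqrt{3 + \sqrt{5}}\right) = 16 \left(-5 + \sqrt{3 + \sqrt{5}}\right) = -80 + 16 \sqrt{3 + \sqrt{5}}$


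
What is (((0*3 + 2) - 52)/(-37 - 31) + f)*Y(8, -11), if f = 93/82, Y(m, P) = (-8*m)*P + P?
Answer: 902979/697 ≈ 1295.5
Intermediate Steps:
Y(m, P) = P - 8*P*m (Y(m, P) = -8*P*m + P = P - 8*P*m)
f = 93/82 (f = 93*(1/82) = 93/82 ≈ 1.1341)
(((0*3 + 2) - 52)/(-37 - 31) + f)*Y(8, -11) = (((0*3 + 2) - 52)/(-37 - 31) + 93/82)*(-11*(1 - 8*8)) = (((0 + 2) - 52)/(-68) + 93/82)*(-11*(1 - 64)) = ((2 - 52)*(-1/68) + 93/82)*(-11*(-63)) = (-50*(-1/68) + 93/82)*693 = (25/34 + 93/82)*693 = (1303/697)*693 = 902979/697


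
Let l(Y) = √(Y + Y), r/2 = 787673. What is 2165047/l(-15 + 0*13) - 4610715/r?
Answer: -4610715/1575346 - 2165047*I*√30/30 ≈ -2.9268 - 3.9528e+5*I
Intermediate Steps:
r = 1575346 (r = 2*787673 = 1575346)
l(Y) = √2*√Y (l(Y) = √(2*Y) = √2*√Y)
2165047/l(-15 + 0*13) - 4610715/r = 2165047/((√2*√(-15 + 0*13))) - 4610715/1575346 = 2165047/((√2*√(-15 + 0))) - 4610715*1/1575346 = 2165047/((√2*√(-15))) - 4610715/1575346 = 2165047/((√2*(I*√15))) - 4610715/1575346 = 2165047/((I*√30)) - 4610715/1575346 = 2165047*(-I*√30/30) - 4610715/1575346 = -2165047*I*√30/30 - 4610715/1575346 = -4610715/1575346 - 2165047*I*√30/30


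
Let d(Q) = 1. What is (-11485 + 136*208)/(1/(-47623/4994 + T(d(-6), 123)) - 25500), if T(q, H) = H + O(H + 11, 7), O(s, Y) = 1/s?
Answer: -318982354965/484083035201 ≈ -0.65894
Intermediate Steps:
T(q, H) = H + 1/(11 + H) (T(q, H) = H + 1/(H + 11) = H + 1/(11 + H))
(-11485 + 136*208)/(1/(-47623/4994 + T(d(-6), 123)) - 25500) = (-11485 + 136*208)/(1/(-47623/4994 + (1 + 123*(11 + 123))/(11 + 123)) - 25500) = (-11485 + 28288)/(1/(-47623*1/4994 + (1 + 123*134)/134) - 25500) = 16803/(1/(-47623/4994 + (1 + 16482)/134) - 25500) = 16803/(1/(-47623/4994 + (1/134)*16483) - 25500) = 16803/(1/(-47623/4994 + 16483/134) - 25500) = 16803/(1/(18983655/167299) - 25500) = 16803/(167299/18983655 - 25500) = 16803/(-484083035201/18983655) = 16803*(-18983655/484083035201) = -318982354965/484083035201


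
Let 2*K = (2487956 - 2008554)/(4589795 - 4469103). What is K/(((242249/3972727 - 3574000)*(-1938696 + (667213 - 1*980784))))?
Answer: 86569694057/350872180116937284836524 ≈ 2.4673e-13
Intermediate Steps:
K = 21791/10972 (K = ((2487956 - 2008554)/(4589795 - 4469103))/2 = (479402/120692)/2 = (479402*(1/120692))/2 = (½)*(21791/5486) = 21791/10972 ≈ 1.9861)
K/(((242249/3972727 - 3574000)*(-1938696 + (667213 - 1*980784)))) = 21791/(10972*(((242249/3972727 - 3574000)*(-1938696 + (667213 - 1*980784))))) = 21791/(10972*(((242249*(1/3972727) - 3574000)*(-1938696 + (667213 - 980784))))) = 21791/(10972*(((242249/3972727 - 3574000)*(-1938696 - 313571)))) = 21791/(10972*((-14198526055751/3972727*(-2252267)))) = 21791/(10972*(31978871684008137517/3972727)) = (21791/10972)*(3972727/31978871684008137517) = 86569694057/350872180116937284836524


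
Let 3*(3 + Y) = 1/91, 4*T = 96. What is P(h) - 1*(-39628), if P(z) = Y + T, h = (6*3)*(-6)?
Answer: 10824178/273 ≈ 39649.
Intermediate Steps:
T = 24 (T = (¼)*96 = 24)
h = -108 (h = 18*(-6) = -108)
Y = -818/273 (Y = -3 + (⅓)/91 = -3 + (⅓)*(1/91) = -3 + 1/273 = -818/273 ≈ -2.9963)
P(z) = 5734/273 (P(z) = -818/273 + 24 = 5734/273)
P(h) - 1*(-39628) = 5734/273 - 1*(-39628) = 5734/273 + 39628 = 10824178/273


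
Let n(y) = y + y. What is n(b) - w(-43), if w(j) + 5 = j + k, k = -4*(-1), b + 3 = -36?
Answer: -34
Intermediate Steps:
b = -39 (b = -3 - 36 = -39)
k = 4
n(y) = 2*y
w(j) = -1 + j (w(j) = -5 + (j + 4) = -5 + (4 + j) = -1 + j)
n(b) - w(-43) = 2*(-39) - (-1 - 43) = -78 - 1*(-44) = -78 + 44 = -34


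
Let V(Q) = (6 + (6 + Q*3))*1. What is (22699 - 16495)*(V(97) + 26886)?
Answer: 168680556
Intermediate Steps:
V(Q) = 12 + 3*Q (V(Q) = (6 + (6 + 3*Q))*1 = (12 + 3*Q)*1 = 12 + 3*Q)
(22699 - 16495)*(V(97) + 26886) = (22699 - 16495)*((12 + 3*97) + 26886) = 6204*((12 + 291) + 26886) = 6204*(303 + 26886) = 6204*27189 = 168680556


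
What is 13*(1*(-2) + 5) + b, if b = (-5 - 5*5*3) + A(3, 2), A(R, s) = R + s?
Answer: -36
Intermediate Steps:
b = -75 (b = (-5 - 5*5*3) + (3 + 2) = (-5 - 25*3) + 5 = (-5 - 75) + 5 = -80 + 5 = -75)
13*(1*(-2) + 5) + b = 13*(1*(-2) + 5) - 75 = 13*(-2 + 5) - 75 = 13*3 - 75 = 39 - 75 = -36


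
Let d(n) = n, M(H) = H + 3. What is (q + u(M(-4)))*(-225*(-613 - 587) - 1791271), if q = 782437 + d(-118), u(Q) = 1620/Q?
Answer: -1187654748429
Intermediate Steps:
M(H) = 3 + H
q = 782319 (q = 782437 - 118 = 782319)
(q + u(M(-4)))*(-225*(-613 - 587) - 1791271) = (782319 + 1620/(3 - 4))*(-225*(-613 - 587) - 1791271) = (782319 + 1620/(-1))*(-225*(-1200) - 1791271) = (782319 + 1620*(-1))*(270000 - 1791271) = (782319 - 1620)*(-1521271) = 780699*(-1521271) = -1187654748429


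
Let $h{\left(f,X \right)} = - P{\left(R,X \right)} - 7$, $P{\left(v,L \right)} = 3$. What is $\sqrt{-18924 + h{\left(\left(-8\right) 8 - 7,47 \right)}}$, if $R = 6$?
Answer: $i \sqrt{18934} \approx 137.6 i$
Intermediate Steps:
$h{\left(f,X \right)} = -10$ ($h{\left(f,X \right)} = \left(-1\right) 3 - 7 = -3 - 7 = -10$)
$\sqrt{-18924 + h{\left(\left(-8\right) 8 - 7,47 \right)}} = \sqrt{-18924 - 10} = \sqrt{-18934} = i \sqrt{18934}$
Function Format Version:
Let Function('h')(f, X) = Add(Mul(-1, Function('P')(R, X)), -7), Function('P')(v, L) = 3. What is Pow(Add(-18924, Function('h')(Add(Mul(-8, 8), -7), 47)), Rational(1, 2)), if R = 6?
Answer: Mul(I, Pow(18934, Rational(1, 2))) ≈ Mul(137.60, I)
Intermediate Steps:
Function('h')(f, X) = -10 (Function('h')(f, X) = Add(Mul(-1, 3), -7) = Add(-3, -7) = -10)
Pow(Add(-18924, Function('h')(Add(Mul(-8, 8), -7), 47)), Rational(1, 2)) = Pow(Add(-18924, -10), Rational(1, 2)) = Pow(-18934, Rational(1, 2)) = Mul(I, Pow(18934, Rational(1, 2)))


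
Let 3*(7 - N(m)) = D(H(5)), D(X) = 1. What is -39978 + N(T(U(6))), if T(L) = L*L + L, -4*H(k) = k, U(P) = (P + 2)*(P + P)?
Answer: -119914/3 ≈ -39971.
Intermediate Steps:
U(P) = 2*P*(2 + P) (U(P) = (2 + P)*(2*P) = 2*P*(2 + P))
H(k) = -k/4
T(L) = L + L**2 (T(L) = L**2 + L = L + L**2)
N(m) = 20/3 (N(m) = 7 - 1/3*1 = 7 - 1/3 = 20/3)
-39978 + N(T(U(6))) = -39978 + 20/3 = -119914/3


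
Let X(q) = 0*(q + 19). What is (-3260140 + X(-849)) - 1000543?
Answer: -4260683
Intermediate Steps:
X(q) = 0 (X(q) = 0*(19 + q) = 0)
(-3260140 + X(-849)) - 1000543 = (-3260140 + 0) - 1000543 = -3260140 - 1000543 = -4260683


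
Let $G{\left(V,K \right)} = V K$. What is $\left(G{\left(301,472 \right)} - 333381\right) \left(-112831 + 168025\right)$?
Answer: $-10559108946$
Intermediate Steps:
$G{\left(V,K \right)} = K V$
$\left(G{\left(301,472 \right)} - 333381\right) \left(-112831 + 168025\right) = \left(472 \cdot 301 - 333381\right) \left(-112831 + 168025\right) = \left(142072 - 333381\right) 55194 = \left(-191309\right) 55194 = -10559108946$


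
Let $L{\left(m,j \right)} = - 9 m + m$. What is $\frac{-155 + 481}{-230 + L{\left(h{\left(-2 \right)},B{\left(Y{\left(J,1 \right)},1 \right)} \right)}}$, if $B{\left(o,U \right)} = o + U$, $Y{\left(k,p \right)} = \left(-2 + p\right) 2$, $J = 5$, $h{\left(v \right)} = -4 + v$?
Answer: $- \frac{163}{91} \approx -1.7912$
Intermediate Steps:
$Y{\left(k,p \right)} = -4 + 2 p$
$B{\left(o,U \right)} = U + o$
$L{\left(m,j \right)} = - 8 m$
$\frac{-155 + 481}{-230 + L{\left(h{\left(-2 \right)},B{\left(Y{\left(J,1 \right)},1 \right)} \right)}} = \frac{-155 + 481}{-230 - 8 \left(-4 - 2\right)} = \frac{326}{-230 - -48} = \frac{326}{-230 + 48} = \frac{326}{-182} = 326 \left(- \frac{1}{182}\right) = - \frac{163}{91}$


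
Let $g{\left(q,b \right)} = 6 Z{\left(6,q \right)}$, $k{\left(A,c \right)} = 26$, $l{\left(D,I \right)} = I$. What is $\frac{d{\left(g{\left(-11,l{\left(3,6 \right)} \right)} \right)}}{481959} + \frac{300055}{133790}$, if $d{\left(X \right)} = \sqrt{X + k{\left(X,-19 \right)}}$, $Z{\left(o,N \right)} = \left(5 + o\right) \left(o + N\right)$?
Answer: $\frac{60011}{26758} + \frac{4 i \sqrt{19}}{481959} \approx 2.2427 + 3.6177 \cdot 10^{-5} i$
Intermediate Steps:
$Z{\left(o,N \right)} = \left(5 + o\right) \left(N + o\right)$
$g{\left(q,b \right)} = 396 + 66 q$ ($g{\left(q,b \right)} = 6 \left(6^{2} + 5 q + 5 \cdot 6 + q 6\right) = 6 \left(36 + 5 q + 30 + 6 q\right) = 6 \left(66 + 11 q\right) = 396 + 66 q$)
$d{\left(X \right)} = \sqrt{26 + X}$ ($d{\left(X \right)} = \sqrt{X + 26} = \sqrt{26 + X}$)
$\frac{d{\left(g{\left(-11,l{\left(3,6 \right)} \right)} \right)}}{481959} + \frac{300055}{133790} = \frac{\sqrt{26 + \left(396 + 66 \left(-11\right)\right)}}{481959} + \frac{300055}{133790} = \sqrt{26 + \left(396 - 726\right)} \frac{1}{481959} + 300055 \cdot \frac{1}{133790} = \sqrt{26 - 330} \cdot \frac{1}{481959} + \frac{60011}{26758} = \sqrt{-304} \cdot \frac{1}{481959} + \frac{60011}{26758} = 4 i \sqrt{19} \cdot \frac{1}{481959} + \frac{60011}{26758} = \frac{4 i \sqrt{19}}{481959} + \frac{60011}{26758} = \frac{60011}{26758} + \frac{4 i \sqrt{19}}{481959}$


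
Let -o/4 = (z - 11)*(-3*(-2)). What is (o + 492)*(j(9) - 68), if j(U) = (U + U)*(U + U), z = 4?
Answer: 168960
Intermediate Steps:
j(U) = 4*U**2 (j(U) = (2*U)*(2*U) = 4*U**2)
o = 168 (o = -4*(4 - 11)*(-3*(-2)) = -(-28)*6 = -4*(-42) = 168)
(o + 492)*(j(9) - 68) = (168 + 492)*(4*9**2 - 68) = 660*(4*81 - 68) = 660*(324 - 68) = 660*256 = 168960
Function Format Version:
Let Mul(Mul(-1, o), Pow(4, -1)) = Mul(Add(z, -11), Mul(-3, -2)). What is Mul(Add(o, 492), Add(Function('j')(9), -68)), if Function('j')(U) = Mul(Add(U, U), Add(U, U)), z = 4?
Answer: 168960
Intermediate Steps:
Function('j')(U) = Mul(4, Pow(U, 2)) (Function('j')(U) = Mul(Mul(2, U), Mul(2, U)) = Mul(4, Pow(U, 2)))
o = 168 (o = Mul(-4, Mul(Add(4, -11), Mul(-3, -2))) = Mul(-4, Mul(-7, 6)) = Mul(-4, -42) = 168)
Mul(Add(o, 492), Add(Function('j')(9), -68)) = Mul(Add(168, 492), Add(Mul(4, Pow(9, 2)), -68)) = Mul(660, Add(Mul(4, 81), -68)) = Mul(660, Add(324, -68)) = Mul(660, 256) = 168960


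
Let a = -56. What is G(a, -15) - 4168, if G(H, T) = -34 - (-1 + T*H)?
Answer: -5041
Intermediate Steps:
G(H, T) = -33 - H*T (G(H, T) = -34 - (-1 + H*T) = -34 + (1 - H*T) = -33 - H*T)
G(a, -15) - 4168 = (-33 - 1*(-56)*(-15)) - 4168 = (-33 - 840) - 4168 = -873 - 4168 = -5041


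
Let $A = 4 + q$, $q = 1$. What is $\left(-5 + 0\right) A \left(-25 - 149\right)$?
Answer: $4350$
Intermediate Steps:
$A = 5$ ($A = 4 + 1 = 5$)
$\left(-5 + 0\right) A \left(-25 - 149\right) = \left(-5 + 0\right) 5 \left(-25 - 149\right) = \left(-5\right) 5 \left(-174\right) = \left(-25\right) \left(-174\right) = 4350$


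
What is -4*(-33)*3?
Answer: 396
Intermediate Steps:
-4*(-33)*3 = 132*3 = 396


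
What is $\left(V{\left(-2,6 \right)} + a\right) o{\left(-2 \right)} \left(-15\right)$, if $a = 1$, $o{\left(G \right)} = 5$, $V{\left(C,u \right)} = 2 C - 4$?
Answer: $525$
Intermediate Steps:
$V{\left(C,u \right)} = -4 + 2 C$
$\left(V{\left(-2,6 \right)} + a\right) o{\left(-2 \right)} \left(-15\right) = \left(\left(-4 + 2 \left(-2\right)\right) + 1\right) 5 \left(-15\right) = \left(\left(-4 - 4\right) + 1\right) 5 \left(-15\right) = \left(-8 + 1\right) 5 \left(-15\right) = \left(-7\right) 5 \left(-15\right) = \left(-35\right) \left(-15\right) = 525$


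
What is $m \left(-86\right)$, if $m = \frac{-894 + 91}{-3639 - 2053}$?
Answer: $- \frac{34529}{2846} \approx -12.132$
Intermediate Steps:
$m = \frac{803}{5692}$ ($m = - \frac{803}{-5692} = \left(-803\right) \left(- \frac{1}{5692}\right) = \frac{803}{5692} \approx 0.14108$)
$m \left(-86\right) = \frac{803}{5692} \left(-86\right) = - \frac{34529}{2846}$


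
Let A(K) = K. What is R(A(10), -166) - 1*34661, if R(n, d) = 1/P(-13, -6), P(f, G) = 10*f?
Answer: -4505931/130 ≈ -34661.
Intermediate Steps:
R(n, d) = -1/130 (R(n, d) = 1/(10*(-13)) = 1/(-130) = -1/130)
R(A(10), -166) - 1*34661 = -1/130 - 1*34661 = -1/130 - 34661 = -4505931/130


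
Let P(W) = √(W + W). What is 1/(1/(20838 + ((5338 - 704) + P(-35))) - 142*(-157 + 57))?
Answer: (√70 - 25472*I)/(-361702401*I + 14200*√70) ≈ 7.0423e-5 + 6.9389e-17*I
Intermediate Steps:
P(W) = √2*√W (P(W) = √(2*W) = √2*√W)
1/(1/(20838 + ((5338 - 704) + P(-35))) - 142*(-157 + 57)) = 1/(1/(20838 + ((5338 - 704) + √2*√(-35))) - 142*(-157 + 57)) = 1/(1/(20838 + (4634 + √2*(I*√35))) - 142*(-100)) = 1/(1/(20838 + (4634 + I*√70)) + 14200) = 1/(1/(25472 + I*√70) + 14200) = 1/(14200 + 1/(25472 + I*√70))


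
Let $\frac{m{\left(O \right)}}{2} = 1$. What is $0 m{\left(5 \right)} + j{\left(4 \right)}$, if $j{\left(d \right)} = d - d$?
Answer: $0$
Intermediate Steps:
$m{\left(O \right)} = 2$ ($m{\left(O \right)} = 2 \cdot 1 = 2$)
$j{\left(d \right)} = 0$
$0 m{\left(5 \right)} + j{\left(4 \right)} = 0 \cdot 2 + 0 = 0 + 0 = 0$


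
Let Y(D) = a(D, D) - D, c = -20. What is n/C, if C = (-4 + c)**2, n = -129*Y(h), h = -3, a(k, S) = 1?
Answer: -43/48 ≈ -0.89583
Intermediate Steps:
Y(D) = 1 - D
n = -516 (n = -129*(1 - 1*(-3)) = -129*(1 + 3) = -129*4 = -516)
C = 576 (C = (-4 - 20)**2 = (-24)**2 = 576)
n/C = -516/576 = -516*1/576 = -43/48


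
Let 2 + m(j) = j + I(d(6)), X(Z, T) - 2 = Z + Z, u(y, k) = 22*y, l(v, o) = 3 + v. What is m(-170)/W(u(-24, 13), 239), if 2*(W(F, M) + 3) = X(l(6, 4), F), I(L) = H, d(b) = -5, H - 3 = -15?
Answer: -184/7 ≈ -26.286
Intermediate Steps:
H = -12 (H = 3 - 15 = -12)
I(L) = -12
X(Z, T) = 2 + 2*Z (X(Z, T) = 2 + (Z + Z) = 2 + 2*Z)
m(j) = -14 + j (m(j) = -2 + (j - 12) = -2 + (-12 + j) = -14 + j)
W(F, M) = 7 (W(F, M) = -3 + (2 + 2*(3 + 6))/2 = -3 + (2 + 2*9)/2 = -3 + (2 + 18)/2 = -3 + (1/2)*20 = -3 + 10 = 7)
m(-170)/W(u(-24, 13), 239) = (-14 - 170)/7 = -184*1/7 = -184/7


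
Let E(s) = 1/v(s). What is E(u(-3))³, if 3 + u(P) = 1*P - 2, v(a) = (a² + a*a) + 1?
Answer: 1/2146689 ≈ 4.6583e-7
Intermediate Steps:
v(a) = 1 + 2*a² (v(a) = (a² + a²) + 1 = 2*a² + 1 = 1 + 2*a²)
u(P) = -5 + P (u(P) = -3 + (1*P - 2) = -3 + (P - 2) = -3 + (-2 + P) = -5 + P)
E(s) = 1/(1 + 2*s²)
E(u(-3))³ = (1/(1 + 2*(-5 - 3)²))³ = (1/(1 + 2*(-8)²))³ = (1/(1 + 2*64))³ = (1/(1 + 128))³ = (1/129)³ = 1/2146689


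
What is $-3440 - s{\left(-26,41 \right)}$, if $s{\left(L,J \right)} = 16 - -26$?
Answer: $-3482$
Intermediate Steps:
$s{\left(L,J \right)} = 42$ ($s{\left(L,J \right)} = 16 + 26 = 42$)
$-3440 - s{\left(-26,41 \right)} = -3440 - 42 = -3482$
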